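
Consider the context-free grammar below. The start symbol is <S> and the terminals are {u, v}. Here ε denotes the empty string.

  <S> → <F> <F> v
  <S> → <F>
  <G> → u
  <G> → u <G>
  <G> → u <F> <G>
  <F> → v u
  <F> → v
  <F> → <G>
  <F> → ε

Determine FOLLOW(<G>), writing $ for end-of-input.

FIRST(<G>) = {u}
FIRST(<F>) = {ε, u, v}  (via <G>)
FIRST(<S>) = {ε, u, v}  (via <F> <F> v, <F>)
FOLLOW(<S>) includes $ since <S> is the start symbol.
FOLLOW(<S>): <S> appears on no right-hand side. Thus FOLLOW(<S>) = {$}.
FOLLOW(<F>): in <S>→<F> <F> v (occurrence 1), <F> is followed by <F> v with FIRST {u, v}; in <S>→<F> <F> v (occurrence 2), <F> is followed by v with FIRST {v}; in <S>→<F>, the suffix after <F> is empty, so FOLLOW(<F>) ⊇ FOLLOW(<S>) = {$}; in <G>→u <F> <G>, <F> is followed by <G> with FIRST {u}. Thus FOLLOW(<F>) = {$, u, v}.
FOLLOW(<G>): in <G>→u <G>, the suffix after <G> is empty (adds nothing new); in <G>→u <F> <G>, the suffix after <G> is empty (adds nothing new); in <F>→<G>, the suffix after <G> is empty, so FOLLOW(<G>) ⊇ FOLLOW(<F>) = {$, u, v}. Thus FOLLOW(<G>) = {$, u, v}.

{$, u, v}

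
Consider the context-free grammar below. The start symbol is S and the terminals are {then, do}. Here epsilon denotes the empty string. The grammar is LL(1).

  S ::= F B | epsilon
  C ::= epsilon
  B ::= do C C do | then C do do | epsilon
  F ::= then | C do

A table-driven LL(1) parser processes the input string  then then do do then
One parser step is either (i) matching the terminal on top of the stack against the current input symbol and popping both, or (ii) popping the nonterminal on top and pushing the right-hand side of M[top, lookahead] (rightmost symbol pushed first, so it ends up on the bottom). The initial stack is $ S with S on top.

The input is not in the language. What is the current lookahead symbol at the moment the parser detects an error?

step 1: stack=$ S  input=then then do do then $  — expand S ::= F B
step 2: stack=$ B F  input=then then do do then $  — expand F ::= then
step 3: stack=$ B then  input=then then do do then $  — match then
step 4: stack=$ B  input=then do do then $  — expand B ::= then C do do
step 5: stack=$ do do C then  input=then do do then $  — match then
step 6: stack=$ do do C  input=do do then $  — expand C ::= epsilon
step 7: stack=$ do do  input=do do then $  — match do
step 8: stack=$ do  input=do then $  — match do
step 9: stack=$  input=then $  — error: stack empty but input remains

then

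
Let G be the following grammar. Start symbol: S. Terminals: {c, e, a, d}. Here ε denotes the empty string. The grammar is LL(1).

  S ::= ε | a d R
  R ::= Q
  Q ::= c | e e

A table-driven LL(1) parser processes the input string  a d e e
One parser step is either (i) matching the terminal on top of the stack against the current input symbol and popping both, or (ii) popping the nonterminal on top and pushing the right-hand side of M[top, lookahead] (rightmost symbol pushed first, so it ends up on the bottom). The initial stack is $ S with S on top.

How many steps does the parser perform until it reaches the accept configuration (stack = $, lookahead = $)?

step 1: stack=$ S  input=a d e e $  — expand S ::= a d R
step 2: stack=$ R d a  input=a d e e $  — match a
step 3: stack=$ R d  input=d e e $  — match d
step 4: stack=$ R  input=e e $  — expand R ::= Q
step 5: stack=$ Q  input=e e $  — expand Q ::= e e
step 6: stack=$ e e  input=e e $  — match e
step 7: stack=$ e  input=e $  — match e
Accept reached after 7 steps.

7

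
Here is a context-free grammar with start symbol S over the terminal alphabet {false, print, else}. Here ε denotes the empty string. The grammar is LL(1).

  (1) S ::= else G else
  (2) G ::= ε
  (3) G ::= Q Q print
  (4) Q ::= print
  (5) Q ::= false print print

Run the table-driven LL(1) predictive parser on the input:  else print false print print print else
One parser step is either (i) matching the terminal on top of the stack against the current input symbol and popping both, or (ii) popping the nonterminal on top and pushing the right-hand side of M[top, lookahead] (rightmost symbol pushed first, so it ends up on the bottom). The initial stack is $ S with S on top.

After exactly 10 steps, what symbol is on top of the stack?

else

step 1: stack=$ S  input=else print false print print print else $  — expand S ::= else G else
step 2: stack=$ else G else  input=else print false print print print else $  — match else
step 3: stack=$ else G  input=print false print print print else $  — expand G ::= Q Q print
step 4: stack=$ else print Q Q  input=print false print print print else $  — expand Q ::= print
step 5: stack=$ else print Q print  input=print false print print print else $  — match print
step 6: stack=$ else print Q  input=false print print print else $  — expand Q ::= false print print
step 7: stack=$ else print print print false  input=false print print print else $  — match false
step 8: stack=$ else print print print  input=print print print else $  — match print
step 9: stack=$ else print print  input=print print else $  — match print
step 10: stack=$ else print  input=print else $  — match print
Stack after step 10: $ else (top = else).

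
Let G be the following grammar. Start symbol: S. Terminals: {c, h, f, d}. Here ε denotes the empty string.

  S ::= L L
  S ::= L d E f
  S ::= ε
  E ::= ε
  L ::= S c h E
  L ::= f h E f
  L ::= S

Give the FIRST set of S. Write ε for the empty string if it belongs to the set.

FIRST(E): from E::=ε we get {ε}. So FIRST(E) = {ε}.
FIRST(S): from S::=L L we get {ε, c, d, f}; from S::=L d E f we get {c, d, f}; from S::=ε we get {ε}. So FIRST(S) = {ε, c, d, f}.
FIRST(L): from L::=S c h E we get {c, d, f}; from L::=f h E f we get {f}; from L::=S we get {ε, c, d, f}. So FIRST(L) = {ε, c, d, f}.

{ε, c, d, f}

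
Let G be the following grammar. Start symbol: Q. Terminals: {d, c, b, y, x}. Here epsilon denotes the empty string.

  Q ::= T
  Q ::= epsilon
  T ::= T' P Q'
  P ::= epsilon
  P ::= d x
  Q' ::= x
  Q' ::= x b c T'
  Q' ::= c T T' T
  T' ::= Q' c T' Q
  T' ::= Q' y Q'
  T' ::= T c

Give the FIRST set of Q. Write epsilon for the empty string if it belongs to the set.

FIRST(P): from P::=epsilon we get {epsilon}; from P::=d x we get {d}. So FIRST(P) = {epsilon, d}.
FIRST(Q'): from Q'::=x we get {x}; from Q'::=x b c T' we get {x}; from Q'::=c T T' T we get {c}. So FIRST(Q') = {c, x}.
FIRST(Q): from Q::=T we get {c, x}; from Q::=epsilon we get {epsilon}. So FIRST(Q) = {epsilon, c, x}.
FIRST(T): from T::=T' P Q' we get {c, x}. So FIRST(T) = {c, x}.
FIRST(T'): from T'::=Q' c T' Q we get {c, x}; from T'::=Q' y Q' we get {c, x}; from T'::=T c we get {c, x}. So FIRST(T') = {c, x}.

{epsilon, c, x}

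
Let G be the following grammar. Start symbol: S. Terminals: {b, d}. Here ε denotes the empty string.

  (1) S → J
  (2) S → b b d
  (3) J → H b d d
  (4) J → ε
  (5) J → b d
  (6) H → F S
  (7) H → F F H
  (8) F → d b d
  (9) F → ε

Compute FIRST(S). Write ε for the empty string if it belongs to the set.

FIRST(F): from F→d b d we get {d}; from F→ε we get {ε}. So FIRST(F) = {ε, d}.
FIRST(S): from S→J we get {ε, b, d}; from S→b b d we get {b}. So FIRST(S) = {ε, b, d}.
FIRST(H): from H→F S we get {ε, b, d}; from H→F F H we get {ε, b, d}. So FIRST(H) = {ε, b, d}.
FIRST(J): from J→H b d d we get {b, d}; from J→ε we get {ε}; from J→b d we get {b}. So FIRST(J) = {ε, b, d}.

{ε, b, d}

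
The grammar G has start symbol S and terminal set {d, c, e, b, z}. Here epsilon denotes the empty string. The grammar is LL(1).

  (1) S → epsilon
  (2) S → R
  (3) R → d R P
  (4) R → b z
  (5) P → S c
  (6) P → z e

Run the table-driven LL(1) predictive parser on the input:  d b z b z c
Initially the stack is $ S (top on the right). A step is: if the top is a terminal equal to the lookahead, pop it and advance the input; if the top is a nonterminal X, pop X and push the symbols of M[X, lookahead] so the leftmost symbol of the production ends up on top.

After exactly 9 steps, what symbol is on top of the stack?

     Stack    Input          Action
  1  $ S      d b z b z c $  expand S → R
  2  $ R      d b z b z c $  expand R → d R P
  3  $ P R d  d b z b z c $  match d
  4  $ P R    b z b z c $    expand R → b z
  5  $ P z b  b z b z c $    match b
  6  $ P z    z b z c $      match z
  7  $ P      b z c $        expand P → S c
  8  $ c S    b z c $        expand S → R
  9  $ c R    b z c $        expand R → b z
Stack after step 9: $ c z b (top = b).

b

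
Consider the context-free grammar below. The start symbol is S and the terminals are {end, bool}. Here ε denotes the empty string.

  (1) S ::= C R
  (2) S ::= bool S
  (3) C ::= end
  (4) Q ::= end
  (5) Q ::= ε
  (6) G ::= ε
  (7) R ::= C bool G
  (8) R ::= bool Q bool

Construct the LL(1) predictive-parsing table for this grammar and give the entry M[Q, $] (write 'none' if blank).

FIRST(C): from C::=end we get {end}. So FIRST(C) = {end}.
FIRST(Q): from Q::=end we get {end}; from Q::=ε we get {ε}. So FIRST(Q) = {ε, end}.
FIRST(G): from G::=ε we get {ε}. So FIRST(G) = {ε}.
FIRST(S): from S::=C R we get {end}; from S::=bool S we get {bool}. So FIRST(S) = {bool, end}.
FIRST(R): from R::=C bool G we get {end}; from R::=bool Q bool we get {bool}. So FIRST(R) = {bool, end}.
FOLLOW(S) includes $ since S is the start symbol.
FOLLOW(Q): in R::=bool Q bool, Q is followed by bool with FIRST {bool}. Thus FOLLOW(Q) = {bool}.
For Q ::= end: FIRST(end) = {end}, so it goes in M[Q, t] for t ∈ {end}.
For Q ::= ε: FIRST(ε) = {ε}, so it goes in M[Q, t] for t ∈ {}; since ε ∈ FIRST, also for every t ∈ FOLLOW(Q) = {bool}.
None of these place a production in M[Q, $].

none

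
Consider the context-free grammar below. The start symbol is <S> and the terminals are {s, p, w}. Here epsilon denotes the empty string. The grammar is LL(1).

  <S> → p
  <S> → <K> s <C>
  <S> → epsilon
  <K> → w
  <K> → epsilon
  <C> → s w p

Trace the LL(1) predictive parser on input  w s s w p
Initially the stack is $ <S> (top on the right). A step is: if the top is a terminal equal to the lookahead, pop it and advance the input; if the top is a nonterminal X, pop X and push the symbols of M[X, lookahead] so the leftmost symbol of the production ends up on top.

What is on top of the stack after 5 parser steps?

s

step 1: stack=$ <S>  input=w s s w p $  — expand <S> → <K> s <C>
step 2: stack=$ <C> s <K>  input=w s s w p $  — expand <K> → w
step 3: stack=$ <C> s w  input=w s s w p $  — match w
step 4: stack=$ <C> s  input=s s w p $  — match s
step 5: stack=$ <C>  input=s w p $  — expand <C> → s w p
Stack after step 5: $ p w s (top = s).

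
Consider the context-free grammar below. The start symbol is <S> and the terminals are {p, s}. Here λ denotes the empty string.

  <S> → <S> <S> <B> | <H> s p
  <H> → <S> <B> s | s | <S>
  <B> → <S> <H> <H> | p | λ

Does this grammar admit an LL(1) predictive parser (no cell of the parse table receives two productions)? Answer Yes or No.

No

FIRST(<S>) = {s}
FIRST(<H>) = {s}
FIRST(<B>) = {λ, p, s}
FOLLOW(<S>) = {$, p, s}
FOLLOW(<H>) = {$, p, s}
FOLLOW(<B>) = {$, p, s}
Cell M[<B>, p] receives both <B> → p and <B> → λ — the grammar is not LL(1).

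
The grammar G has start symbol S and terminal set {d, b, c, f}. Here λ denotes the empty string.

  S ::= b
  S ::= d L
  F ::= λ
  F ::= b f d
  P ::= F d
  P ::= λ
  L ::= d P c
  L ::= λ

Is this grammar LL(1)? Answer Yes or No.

Yes

FIRST(S) = {b, d}
FIRST(F) = {λ, b}
FIRST(P) = {λ, b, d}
FIRST(L) = {λ, d}
FOLLOW(S) = {$}
FOLLOW(F) = {d}
FOLLOW(P) = {c}
FOLLOW(L) = {$}
Each cell of M receives at most one production.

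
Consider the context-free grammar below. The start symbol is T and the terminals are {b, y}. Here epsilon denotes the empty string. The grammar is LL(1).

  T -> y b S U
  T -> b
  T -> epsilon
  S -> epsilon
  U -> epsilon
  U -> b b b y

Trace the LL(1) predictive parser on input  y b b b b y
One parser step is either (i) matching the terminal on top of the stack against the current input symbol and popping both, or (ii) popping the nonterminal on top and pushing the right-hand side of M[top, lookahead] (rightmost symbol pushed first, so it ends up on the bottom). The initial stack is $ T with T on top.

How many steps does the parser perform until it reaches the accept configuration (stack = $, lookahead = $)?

     Stack      Input          Action
  1  $ T        y b b b b y $  expand T -> y b S U
  2  $ U S b y  y b b b b y $  match y
  3  $ U S b    b b b b y $    match b
  4  $ U S      b b b y $      expand S -> epsilon
  5  $ U        b b b y $      expand U -> b b b y
  6  $ y b b b  b b b y $      match b
  7  $ y b b    b b y $        match b
  8  $ y b      b y $          match b
  9  $ y        y $            match y
Accept reached after 9 steps.

9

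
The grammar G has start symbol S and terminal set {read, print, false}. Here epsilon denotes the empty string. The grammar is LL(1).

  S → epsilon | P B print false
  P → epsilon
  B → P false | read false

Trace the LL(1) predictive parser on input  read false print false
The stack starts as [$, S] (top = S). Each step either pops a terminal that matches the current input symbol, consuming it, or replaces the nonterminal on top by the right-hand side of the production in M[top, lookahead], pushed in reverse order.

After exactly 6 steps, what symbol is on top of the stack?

     Stack                     Input                     Action
  1  $ S                       read false print false $  expand S → P B print false
  2  $ false print B P         read false print false $  expand P → epsilon
  3  $ false print B           read false print false $  expand B → read false
  4  $ false print false read  read false print false $  match read
  5  $ false print false       false print false $       match false
  6  $ false print             print false $             match print
Stack after step 6: $ false (top = false).

false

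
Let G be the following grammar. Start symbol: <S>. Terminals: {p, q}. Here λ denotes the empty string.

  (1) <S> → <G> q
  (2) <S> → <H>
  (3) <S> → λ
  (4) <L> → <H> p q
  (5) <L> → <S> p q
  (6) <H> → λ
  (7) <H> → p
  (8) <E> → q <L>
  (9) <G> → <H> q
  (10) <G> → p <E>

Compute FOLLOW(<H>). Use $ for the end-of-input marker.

{$, p, q}

FIRST(<H>) = {λ, p}
FIRST(<E>) = {q}
FIRST(<G>) = {p, q}  (via <H> q)
FIRST(<S>) = {λ, p, q}  (via <G> q, <H>)
FIRST(<L>) = {p, q}  (via <H> p q, <S> p q)
FOLLOW(<S>) includes $ since <S> is the start symbol.
FOLLOW(<S>): in <L>→<S> p q, <S> is followed by p q with FIRST {p}. Thus FOLLOW(<S>) = {$, p}.
FOLLOW(<H>): in <S>→<H>, the suffix after <H> is empty, so FOLLOW(<H>) ⊇ FOLLOW(<S>) = {$, p}; in <L>→<H> p q, <H> is followed by p q with FIRST {p}; in <G>→<H> q, <H> is followed by q with FIRST {q}. Thus FOLLOW(<H>) = {$, p, q}.
FOLLOW(<G>): in <S>→<G> q, <G> is followed by q with FIRST {q}. Thus FOLLOW(<G>) = {q}.
FOLLOW(<E>): in <G>→p <E>, the suffix after <E> is empty, so FOLLOW(<E>) ⊇ FOLLOW(<G>) = {q}. Thus FOLLOW(<E>) = {q}.
FOLLOW(<L>): in <E>→q <L>, the suffix after <L> is empty, so FOLLOW(<L>) ⊇ FOLLOW(<E>) = {q}. Thus FOLLOW(<L>) = {q}.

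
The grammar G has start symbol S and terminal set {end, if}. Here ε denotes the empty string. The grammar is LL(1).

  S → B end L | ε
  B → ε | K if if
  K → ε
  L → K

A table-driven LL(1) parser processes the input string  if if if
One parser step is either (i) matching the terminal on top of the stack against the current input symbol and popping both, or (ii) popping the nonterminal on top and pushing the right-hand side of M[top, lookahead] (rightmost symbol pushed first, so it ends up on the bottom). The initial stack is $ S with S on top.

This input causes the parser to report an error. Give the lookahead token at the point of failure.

step 1: stack=$ S  input=if if if $  — expand S → B end L
step 2: stack=$ L end B  input=if if if $  — expand B → K if if
step 3: stack=$ L end if if K  input=if if if $  — expand K → ε
step 4: stack=$ L end if if  input=if if if $  — match if
step 5: stack=$ L end if  input=if if $  — match if
step 6: stack=$ L end  input=if $  — error: top is terminal end but lookahead is if

if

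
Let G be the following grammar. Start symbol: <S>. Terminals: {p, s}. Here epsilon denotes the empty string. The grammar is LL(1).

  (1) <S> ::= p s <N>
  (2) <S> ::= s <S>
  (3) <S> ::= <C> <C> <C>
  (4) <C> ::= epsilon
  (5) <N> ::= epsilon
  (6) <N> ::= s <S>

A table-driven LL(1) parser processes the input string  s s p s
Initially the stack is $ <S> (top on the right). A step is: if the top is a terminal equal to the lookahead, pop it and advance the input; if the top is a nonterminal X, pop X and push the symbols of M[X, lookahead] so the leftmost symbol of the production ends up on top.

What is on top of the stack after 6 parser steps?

s

     Stack      Input      Action
  1  $ <S>      s s p s $  expand <S> ::= s <S>
  2  $ <S> s    s s p s $  match s
  3  $ <S>      s p s $    expand <S> ::= s <S>
  4  $ <S> s    s p s $    match s
  5  $ <S>      p s $      expand <S> ::= p s <N>
  6  $ <N> s p  p s $      match p
Stack after step 6: $ <N> s (top = s).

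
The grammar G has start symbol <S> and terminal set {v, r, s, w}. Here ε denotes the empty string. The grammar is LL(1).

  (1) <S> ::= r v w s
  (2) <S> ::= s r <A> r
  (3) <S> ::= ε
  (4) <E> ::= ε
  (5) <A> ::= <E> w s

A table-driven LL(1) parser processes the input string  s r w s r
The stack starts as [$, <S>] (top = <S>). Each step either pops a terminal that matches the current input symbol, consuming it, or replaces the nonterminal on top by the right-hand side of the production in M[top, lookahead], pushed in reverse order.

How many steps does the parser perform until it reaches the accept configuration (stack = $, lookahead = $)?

     Stack        Input        Action
  1  $ <S>        s r w s r $  expand <S> ::= s r <A> r
  2  $ r <A> r s  s r w s r $  match s
  3  $ r <A> r    r w s r $    match r
  4  $ r <A>      w s r $      expand <A> ::= <E> w s
  5  $ r s w <E>  w s r $      expand <E> ::= ε
  6  $ r s w      w s r $      match w
  7  $ r s        s r $        match s
  8  $ r          r $          match r
Accept reached after 8 steps.

8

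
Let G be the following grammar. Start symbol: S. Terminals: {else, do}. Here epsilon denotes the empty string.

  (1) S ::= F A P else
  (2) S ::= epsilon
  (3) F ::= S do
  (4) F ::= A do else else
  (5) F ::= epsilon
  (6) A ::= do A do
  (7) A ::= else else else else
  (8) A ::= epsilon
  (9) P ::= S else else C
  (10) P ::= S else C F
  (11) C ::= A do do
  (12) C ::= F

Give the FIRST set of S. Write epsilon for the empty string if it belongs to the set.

FIRST(A): from A::=do A do we get {do}; from A::=else else else else we get {else}; from A::=epsilon we get {epsilon}. So FIRST(A) = {epsilon, do, else}.
FIRST(S): from S::=F A P else we get {do, else}; from S::=epsilon we get {epsilon}. So FIRST(S) = {epsilon, do, else}.
FIRST(F): from F::=S do we get {do, else}; from F::=A do else else we get {do, else}; from F::=epsilon we get {epsilon}. So FIRST(F) = {epsilon, do, else}.
FIRST(P): from P::=S else else C we get {do, else}; from P::=S else C F we get {do, else}. So FIRST(P) = {do, else}.
FIRST(C): from C::=A do do we get {do, else}; from C::=F we get {epsilon, do, else}. So FIRST(C) = {epsilon, do, else}.

{epsilon, do, else}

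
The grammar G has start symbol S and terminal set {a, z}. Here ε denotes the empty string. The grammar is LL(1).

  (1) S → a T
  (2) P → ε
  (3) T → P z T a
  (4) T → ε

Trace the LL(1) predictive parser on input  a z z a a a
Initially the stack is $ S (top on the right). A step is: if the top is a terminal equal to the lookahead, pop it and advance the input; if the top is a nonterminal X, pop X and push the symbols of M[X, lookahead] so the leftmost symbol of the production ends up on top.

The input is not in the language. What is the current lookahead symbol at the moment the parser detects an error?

step 1: stack=$ S  input=a z z a a a $  — expand S → a T
step 2: stack=$ T a  input=a z z a a a $  — match a
step 3: stack=$ T  input=z z a a a $  — expand T → P z T a
step 4: stack=$ a T z P  input=z z a a a $  — expand P → ε
step 5: stack=$ a T z  input=z z a a a $  — match z
step 6: stack=$ a T  input=z a a a $  — expand T → P z T a
step 7: stack=$ a a T z P  input=z a a a $  — expand P → ε
step 8: stack=$ a a T z  input=z a a a $  — match z
step 9: stack=$ a a T  input=a a a $  — expand T → ε
step 10: stack=$ a a  input=a a a $  — match a
step 11: stack=$ a  input=a a $  — match a
step 12: stack=$  input=a $  — error: stack empty but input remains

a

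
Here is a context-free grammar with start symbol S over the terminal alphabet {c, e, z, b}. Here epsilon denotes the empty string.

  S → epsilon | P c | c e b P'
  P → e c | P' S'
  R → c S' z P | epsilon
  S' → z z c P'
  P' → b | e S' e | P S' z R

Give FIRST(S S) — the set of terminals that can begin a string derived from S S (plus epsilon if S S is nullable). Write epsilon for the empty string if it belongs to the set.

{epsilon, b, c, e}

FIRST(R): from R→c S' z P we get {c}; from R→epsilon we get {epsilon}. So FIRST(R) = {epsilon, c}.
FIRST(S'): from S'→z z c P' we get {z}. So FIRST(S') = {z}.
FIRST(S): from S→epsilon we get {epsilon}; from S→P c we get {b, e}; from S→c e b P' we get {c}. So FIRST(S) = {epsilon, b, c, e}.
FIRST(P): from P→e c we get {e}; from P→P' S' we get {b, e}. So FIRST(P) = {b, e}.
FIRST(P'): from P'→b we get {b}; from P'→e S' e we get {e}; from P'→P S' z R we get {b, e}. So FIRST(P') = {b, e}.
FIRST(S S): take FIRST of each symbol in turn, carrying on past any symbol whose FIRST contains epsilon; result {epsilon, b, c, e}.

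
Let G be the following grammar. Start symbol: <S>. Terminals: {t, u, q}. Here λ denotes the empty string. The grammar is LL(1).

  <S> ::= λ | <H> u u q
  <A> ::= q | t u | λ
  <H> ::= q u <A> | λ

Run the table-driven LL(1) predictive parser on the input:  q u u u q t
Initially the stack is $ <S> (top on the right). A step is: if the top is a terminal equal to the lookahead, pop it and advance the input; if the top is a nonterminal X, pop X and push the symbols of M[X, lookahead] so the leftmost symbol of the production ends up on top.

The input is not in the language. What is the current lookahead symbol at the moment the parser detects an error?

     Stack            Input          Action
  1  $ <S>            q u u u q t $  expand <S> ::= <H> u u q
  2  $ q u u <H>      q u u u q t $  expand <H> ::= q u <A>
  3  $ q u u <A> u q  q u u u q t $  match q
  4  $ q u u <A> u    u u u q t $    match u
  5  $ q u u <A>      u u q t $      expand <A> ::= λ
  6  $ q u u          u u q t $      match u
  7  $ q u            u q t $        match u
  8  $ q              q t $          match q
  9  $                t $            error: stack empty but input remains

t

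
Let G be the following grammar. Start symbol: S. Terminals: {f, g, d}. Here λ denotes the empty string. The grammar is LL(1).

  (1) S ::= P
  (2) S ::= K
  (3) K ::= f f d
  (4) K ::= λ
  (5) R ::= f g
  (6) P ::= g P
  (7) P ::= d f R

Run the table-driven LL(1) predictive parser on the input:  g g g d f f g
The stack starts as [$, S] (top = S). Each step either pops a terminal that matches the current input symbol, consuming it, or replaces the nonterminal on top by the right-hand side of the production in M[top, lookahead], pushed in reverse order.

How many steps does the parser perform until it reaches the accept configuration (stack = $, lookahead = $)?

      Stack    Input            Action
   1  $ S      g g g d f f g $  expand S ::= P
   2  $ P      g g g d f f g $  expand P ::= g P
   3  $ P g    g g g d f f g $  match g
   4  $ P      g g d f f g $    expand P ::= g P
   5  $ P g    g g d f f g $    match g
   6  $ P      g d f f g $      expand P ::= g P
   7  $ P g    g d f f g $      match g
   8  $ P      d f f g $        expand P ::= d f R
   9  $ R f d  d f f g $        match d
  10  $ R f    f f g $          match f
  11  $ R      f g $            expand R ::= f g
  12  $ g f    f g $            match f
  13  $ g      g $              match g
Accept reached after 13 steps.

13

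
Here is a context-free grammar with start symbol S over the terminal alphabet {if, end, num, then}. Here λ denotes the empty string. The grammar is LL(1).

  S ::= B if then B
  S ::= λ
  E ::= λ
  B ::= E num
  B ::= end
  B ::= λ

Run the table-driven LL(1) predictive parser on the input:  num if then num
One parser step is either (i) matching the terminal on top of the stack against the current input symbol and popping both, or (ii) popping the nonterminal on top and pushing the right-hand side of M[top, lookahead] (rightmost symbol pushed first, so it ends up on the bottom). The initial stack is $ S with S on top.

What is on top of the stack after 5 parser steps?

step 1: stack=$ S  input=num if then num $  — expand S ::= B if then B
step 2: stack=$ B then if B  input=num if then num $  — expand B ::= E num
step 3: stack=$ B then if num E  input=num if then num $  — expand E ::= λ
step 4: stack=$ B then if num  input=num if then num $  — match num
step 5: stack=$ B then if  input=if then num $  — match if
Stack after step 5: $ B then (top = then).

then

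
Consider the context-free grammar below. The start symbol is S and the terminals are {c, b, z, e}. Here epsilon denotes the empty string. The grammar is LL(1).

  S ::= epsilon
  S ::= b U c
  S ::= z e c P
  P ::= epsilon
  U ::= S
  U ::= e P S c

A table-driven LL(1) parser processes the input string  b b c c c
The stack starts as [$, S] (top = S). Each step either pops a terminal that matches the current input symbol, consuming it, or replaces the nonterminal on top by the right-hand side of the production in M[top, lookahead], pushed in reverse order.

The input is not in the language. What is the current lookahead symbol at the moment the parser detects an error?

c

      Stack      Input        Action
   1  $ S        b b c c c $  expand S ::= b U c
   2  $ c U b    b b c c c $  match b
   3  $ c U      b c c c $    expand U ::= S
   4  $ c S      b c c c $    expand S ::= b U c
   5  $ c c U b  b c c c $    match b
   6  $ c c U    c c c $      expand U ::= S
   7  $ c c S    c c c $      expand S ::= epsilon
   8  $ c c      c c c $      match c
   9  $ c        c c $        match c
  10  $          c $          error: stack empty but input remains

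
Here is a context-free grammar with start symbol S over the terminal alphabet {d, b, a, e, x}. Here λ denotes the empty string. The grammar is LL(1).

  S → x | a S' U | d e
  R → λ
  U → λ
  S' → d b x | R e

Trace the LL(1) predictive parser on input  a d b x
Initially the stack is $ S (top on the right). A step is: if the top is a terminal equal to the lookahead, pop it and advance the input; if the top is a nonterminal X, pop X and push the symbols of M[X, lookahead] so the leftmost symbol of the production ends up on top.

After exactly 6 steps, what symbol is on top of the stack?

U

step 1: stack=$ S  input=a d b x $  — expand S → a S' U
step 2: stack=$ U S' a  input=a d b x $  — match a
step 3: stack=$ U S'  input=d b x $  — expand S' → d b x
step 4: stack=$ U x b d  input=d b x $  — match d
step 5: stack=$ U x b  input=b x $  — match b
step 6: stack=$ U x  input=x $  — match x
Stack after step 6: $ U (top = U).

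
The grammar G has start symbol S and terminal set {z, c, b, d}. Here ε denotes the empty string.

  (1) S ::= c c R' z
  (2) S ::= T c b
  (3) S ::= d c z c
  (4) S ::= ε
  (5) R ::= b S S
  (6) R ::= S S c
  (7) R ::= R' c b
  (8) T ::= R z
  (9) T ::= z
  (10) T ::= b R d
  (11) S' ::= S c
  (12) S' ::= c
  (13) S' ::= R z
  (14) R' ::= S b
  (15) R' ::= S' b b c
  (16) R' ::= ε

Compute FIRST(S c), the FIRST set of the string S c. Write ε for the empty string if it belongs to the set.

{b, c, d, z}

FIRST(S): from S::=c c R' z we get {c}; from S::=T c b we get {b, c, d, z}; from S::=d c z c we get {d}; from S::=ε we get {ε}. So FIRST(S) = {ε, b, c, d, z}.
FIRST(R): from R::=b S S we get {b}; from R::=S S c we get {b, c, d, z}; from R::=R' c b we get {b, c, d, z}. So FIRST(R) = {b, c, d, z}.
FIRST(T): from T::=R z we get {b, c, d, z}; from T::=z we get {z}; from T::=b R d we get {b}. So FIRST(T) = {b, c, d, z}.
FIRST(S'): from S'::=S c we get {b, c, d, z}; from S'::=c we get {c}; from S'::=R z we get {b, c, d, z}. So FIRST(S') = {b, c, d, z}.
FIRST(R'): from R'::=S b we get {b, c, d, z}; from R'::=S' b b c we get {b, c, d, z}; from R'::=ε we get {ε}. So FIRST(R') = {ε, b, c, d, z}.
FIRST(S c): take FIRST of each symbol in turn, carrying on past any symbol whose FIRST contains ε; result {b, c, d, z}.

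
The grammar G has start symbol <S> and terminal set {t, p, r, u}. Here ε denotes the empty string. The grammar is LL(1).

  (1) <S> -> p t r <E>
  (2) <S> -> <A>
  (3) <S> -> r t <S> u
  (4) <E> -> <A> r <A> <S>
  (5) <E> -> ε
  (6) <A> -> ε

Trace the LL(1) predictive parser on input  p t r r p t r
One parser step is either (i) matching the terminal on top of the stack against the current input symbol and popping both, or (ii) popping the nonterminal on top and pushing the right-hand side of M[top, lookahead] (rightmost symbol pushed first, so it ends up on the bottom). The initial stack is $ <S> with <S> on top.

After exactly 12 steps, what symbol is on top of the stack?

<E>

step 1: stack=$ <S>  input=p t r r p t r $  — expand <S> -> p t r <E>
step 2: stack=$ <E> r t p  input=p t r r p t r $  — match p
step 3: stack=$ <E> r t  input=t r r p t r $  — match t
step 4: stack=$ <E> r  input=r r p t r $  — match r
step 5: stack=$ <E>  input=r p t r $  — expand <E> -> <A> r <A> <S>
step 6: stack=$ <S> <A> r <A>  input=r p t r $  — expand <A> -> ε
step 7: stack=$ <S> <A> r  input=r p t r $  — match r
step 8: stack=$ <S> <A>  input=p t r $  — expand <A> -> ε
step 9: stack=$ <S>  input=p t r $  — expand <S> -> p t r <E>
step 10: stack=$ <E> r t p  input=p t r $  — match p
step 11: stack=$ <E> r t  input=t r $  — match t
step 12: stack=$ <E> r  input=r $  — match r
Stack after step 12: $ <E> (top = <E>).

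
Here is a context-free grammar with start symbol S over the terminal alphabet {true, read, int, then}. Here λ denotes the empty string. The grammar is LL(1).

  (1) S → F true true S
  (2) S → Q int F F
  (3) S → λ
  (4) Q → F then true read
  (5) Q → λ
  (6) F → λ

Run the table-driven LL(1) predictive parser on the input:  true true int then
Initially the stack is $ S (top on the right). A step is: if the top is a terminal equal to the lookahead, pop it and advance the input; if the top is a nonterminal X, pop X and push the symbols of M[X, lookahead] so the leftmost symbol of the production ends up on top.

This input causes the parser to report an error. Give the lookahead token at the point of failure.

then

step 1: stack=$ S  input=true true int then $  — expand S → F true true S
step 2: stack=$ S true true F  input=true true int then $  — expand F → λ
step 3: stack=$ S true true  input=true true int then $  — match true
step 4: stack=$ S true  input=true int then $  — match true
step 5: stack=$ S  input=int then $  — expand S → Q int F F
step 6: stack=$ F F int Q  input=int then $  — expand Q → λ
step 7: stack=$ F F int  input=int then $  — match int
step 8: stack=$ F F  input=then $  — expand F → λ
step 9: stack=$ F  input=then $  — expand F → λ
step 10: stack=$  input=then $  — error: stack empty but input remains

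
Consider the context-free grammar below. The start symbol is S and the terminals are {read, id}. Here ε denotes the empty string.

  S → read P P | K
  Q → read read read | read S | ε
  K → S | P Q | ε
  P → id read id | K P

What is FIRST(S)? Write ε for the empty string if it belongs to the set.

{ε, id, read}

FIRST(Q) = {ε, read}
FIRST(S) = {ε, id, read}  (via K)
FIRST(K) = {ε, id, read}  (via S, P Q)
FIRST(P) = {id, read}  (via K P)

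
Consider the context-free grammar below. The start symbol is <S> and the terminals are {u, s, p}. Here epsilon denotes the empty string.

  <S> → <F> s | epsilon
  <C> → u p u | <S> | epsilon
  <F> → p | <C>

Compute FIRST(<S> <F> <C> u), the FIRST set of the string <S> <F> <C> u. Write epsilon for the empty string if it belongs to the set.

{p, s, u}

FIRST(<S>): from <S>→<F> s we get {p, s, u}; from <S>→epsilon we get {epsilon}. So FIRST(<S>) = {epsilon, p, s, u}.
FIRST(<C>): from <C>→u p u we get {u}; from <C>→<S> we get {epsilon, p, s, u}; from <C>→epsilon we get {epsilon}. So FIRST(<C>) = {epsilon, p, s, u}.
FIRST(<F>): from <F>→p we get {p}; from <F>→<C> we get {epsilon, p, s, u}. So FIRST(<F>) = {epsilon, p, s, u}.
FIRST(<S> <F> <C> u): take FIRST of each symbol in turn, carrying on past any symbol whose FIRST contains epsilon; result {p, s, u}.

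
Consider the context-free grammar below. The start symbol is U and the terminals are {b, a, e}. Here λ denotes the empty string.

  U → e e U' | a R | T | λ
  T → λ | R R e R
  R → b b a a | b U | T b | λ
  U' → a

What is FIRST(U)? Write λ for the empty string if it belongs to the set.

{λ, a, b, e}

FIRST(U'): from U'→a we get {a}. So FIRST(U') = {a}.
FIRST(U): from U→e e U' we get {e}; from U→a R we get {a}; from U→T we get {λ, b, e}; from U→λ we get {λ}. So FIRST(U) = {λ, a, b, e}.
FIRST(T): from T→λ we get {λ}; from T→R R e R we get {b, e}. So FIRST(T) = {λ, b, e}.
FIRST(R): from R→b b a a we get {b}; from R→b U we get {b}; from R→T b we get {b, e}; from R→λ we get {λ}. So FIRST(R) = {λ, b, e}.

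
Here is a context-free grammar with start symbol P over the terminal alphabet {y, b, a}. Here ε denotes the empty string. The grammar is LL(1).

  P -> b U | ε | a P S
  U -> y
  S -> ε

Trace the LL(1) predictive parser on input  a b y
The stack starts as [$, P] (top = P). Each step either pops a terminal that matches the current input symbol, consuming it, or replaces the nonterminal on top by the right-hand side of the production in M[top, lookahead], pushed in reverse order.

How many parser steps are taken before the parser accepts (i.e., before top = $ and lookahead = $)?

step 1: stack=$ P  input=a b y $  — expand P -> a P S
step 2: stack=$ S P a  input=a b y $  — match a
step 3: stack=$ S P  input=b y $  — expand P -> b U
step 4: stack=$ S U b  input=b y $  — match b
step 5: stack=$ S U  input=y $  — expand U -> y
step 6: stack=$ S y  input=y $  — match y
step 7: stack=$ S  input=$  — expand S -> ε
Accept reached after 7 steps.

7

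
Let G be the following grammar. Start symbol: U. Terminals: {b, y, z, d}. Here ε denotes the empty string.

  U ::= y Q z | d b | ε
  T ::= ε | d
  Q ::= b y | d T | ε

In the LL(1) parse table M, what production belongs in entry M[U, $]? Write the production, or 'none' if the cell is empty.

U ::= ε

FIRST(U): from U::=y Q z we get {y}; from U::=d b we get {d}; from U::=ε we get {ε}. So FIRST(U) = {ε, d, y}.
FIRST(T): from T::=ε we get {ε}; from T::=d we get {d}. So FIRST(T) = {ε, d}.
FIRST(Q): from Q::=b y we get {b}; from Q::=d T we get {d}; from Q::=ε we get {ε}. So FIRST(Q) = {ε, b, d}.
FOLLOW(U) includes $ since U is the start symbol.
FOLLOW(U): U appears on no right-hand side. Thus FOLLOW(U) = {$}.
For U ::= y Q z: FIRST(y Q z) = {y}, so it goes in M[U, t] for t ∈ {y}.
For U ::= d b: FIRST(d b) = {d}, so it goes in M[U, t] for t ∈ {d}.
For U ::= ε: FIRST(ε) = {ε}, so it goes in M[U, t] for t ∈ {}; since ε ∈ FIRST, also for every t ∈ FOLLOW(U) = {$}.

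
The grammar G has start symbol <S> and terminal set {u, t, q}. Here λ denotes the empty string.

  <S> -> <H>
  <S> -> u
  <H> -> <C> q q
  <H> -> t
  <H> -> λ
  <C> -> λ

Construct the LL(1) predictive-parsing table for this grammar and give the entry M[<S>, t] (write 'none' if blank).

<S> -> <H>

FIRST(<C>) = {λ}
FIRST(<H>) = {λ, q, t}  (via <C> q q)
FIRST(<S>) = {λ, q, t, u}  (via <H>)
FOLLOW(<S>) includes $ since <S> is the start symbol.
FOLLOW(<S>): <S> appears on no right-hand side. Thus FOLLOW(<S>) = {$}.
For <S> -> <H>: FIRST(<H>) = {λ, q, t}, so it goes in M[<S>, t] for t ∈ {q, t}; since λ ∈ FIRST, also for every t ∈ FOLLOW(<S>) = {$}.
For <S> -> u: FIRST(u) = {u}, so it goes in M[<S>, t] for t ∈ {u}.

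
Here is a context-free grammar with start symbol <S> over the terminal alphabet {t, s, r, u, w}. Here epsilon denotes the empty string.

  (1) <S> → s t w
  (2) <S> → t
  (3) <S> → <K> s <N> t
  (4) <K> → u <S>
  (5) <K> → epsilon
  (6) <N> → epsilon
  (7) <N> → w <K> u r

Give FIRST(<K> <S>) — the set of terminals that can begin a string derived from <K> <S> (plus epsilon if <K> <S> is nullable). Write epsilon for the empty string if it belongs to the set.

{s, t, u}

FIRST(<K>): from <K>→u <S> we get {u}; from <K>→epsilon we get {epsilon}. So FIRST(<K>) = {epsilon, u}.
FIRST(<N>): from <N>→epsilon we get {epsilon}; from <N>→w <K> u r we get {w}. So FIRST(<N>) = {epsilon, w}.
FIRST(<S>): from <S>→s t w we get {s}; from <S>→t we get {t}; from <S>→<K> s <N> t we get {s, u}. So FIRST(<S>) = {s, t, u}.
FIRST(<K> <S>): take FIRST of each symbol in turn, carrying on past any symbol whose FIRST contains epsilon; result {s, t, u}.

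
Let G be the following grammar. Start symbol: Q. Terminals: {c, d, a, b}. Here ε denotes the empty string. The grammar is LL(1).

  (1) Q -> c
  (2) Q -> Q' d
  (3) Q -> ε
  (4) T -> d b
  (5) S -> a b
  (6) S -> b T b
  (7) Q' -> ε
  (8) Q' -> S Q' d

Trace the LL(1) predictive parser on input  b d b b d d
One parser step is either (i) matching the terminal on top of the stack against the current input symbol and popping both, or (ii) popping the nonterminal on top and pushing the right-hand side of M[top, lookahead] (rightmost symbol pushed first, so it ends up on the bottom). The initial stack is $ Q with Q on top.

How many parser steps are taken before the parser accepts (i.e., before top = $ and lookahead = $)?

11

step 1: stack=$ Q  input=b d b b d d $  — expand Q -> Q' d
step 2: stack=$ d Q'  input=b d b b d d $  — expand Q' -> S Q' d
step 3: stack=$ d d Q' S  input=b d b b d d $  — expand S -> b T b
step 4: stack=$ d d Q' b T b  input=b d b b d d $  — match b
step 5: stack=$ d d Q' b T  input=d b b d d $  — expand T -> d b
step 6: stack=$ d d Q' b b d  input=d b b d d $  — match d
step 7: stack=$ d d Q' b b  input=b b d d $  — match b
step 8: stack=$ d d Q' b  input=b d d $  — match b
step 9: stack=$ d d Q'  input=d d $  — expand Q' -> ε
step 10: stack=$ d d  input=d d $  — match d
step 11: stack=$ d  input=d $  — match d
Accept reached after 11 steps.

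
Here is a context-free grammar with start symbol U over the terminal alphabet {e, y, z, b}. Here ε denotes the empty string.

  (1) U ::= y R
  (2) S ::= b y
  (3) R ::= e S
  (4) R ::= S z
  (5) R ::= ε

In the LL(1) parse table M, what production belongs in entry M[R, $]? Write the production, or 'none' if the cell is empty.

R ::= ε

FIRST(U) = {y}
FIRST(S) = {b}
FIRST(R) = {ε, b, e}  (via S z)
FOLLOW(U) includes $ since U is the start symbol.
FOLLOW(U): U appears on no right-hand side. Thus FOLLOW(U) = {$}.
FOLLOW(R): in U::=y R, the suffix after R is empty, so FOLLOW(R) ⊇ FOLLOW(U) = {$}. Thus FOLLOW(R) = {$}.
For R ::= e S: FIRST(e S) = {e}, so it goes in M[R, t] for t ∈ {e}.
For R ::= S z: FIRST(S z) = {b}, so it goes in M[R, t] for t ∈ {b}.
For R ::= ε: FIRST(ε) = {ε}, so it goes in M[R, t] for t ∈ {}; since ε ∈ FIRST, also for every t ∈ FOLLOW(R) = {$}.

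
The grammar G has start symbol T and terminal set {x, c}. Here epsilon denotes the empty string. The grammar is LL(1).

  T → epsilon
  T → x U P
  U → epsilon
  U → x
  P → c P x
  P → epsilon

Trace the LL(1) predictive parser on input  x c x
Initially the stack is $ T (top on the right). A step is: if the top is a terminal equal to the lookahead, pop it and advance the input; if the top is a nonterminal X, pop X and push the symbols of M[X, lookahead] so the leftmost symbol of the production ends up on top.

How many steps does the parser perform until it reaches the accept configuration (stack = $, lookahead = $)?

7

step 1: stack=$ T  input=x c x $  — expand T → x U P
step 2: stack=$ P U x  input=x c x $  — match x
step 3: stack=$ P U  input=c x $  — expand U → epsilon
step 4: stack=$ P  input=c x $  — expand P → c P x
step 5: stack=$ x P c  input=c x $  — match c
step 6: stack=$ x P  input=x $  — expand P → epsilon
step 7: stack=$ x  input=x $  — match x
Accept reached after 7 steps.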